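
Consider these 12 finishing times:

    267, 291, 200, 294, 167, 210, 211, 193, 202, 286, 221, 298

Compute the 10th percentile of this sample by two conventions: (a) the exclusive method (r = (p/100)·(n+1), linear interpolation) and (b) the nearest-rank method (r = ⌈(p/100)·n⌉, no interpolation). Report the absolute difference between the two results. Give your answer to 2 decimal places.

Sorted: 167, 193, 200, 202, 210, 211, 221, 267, 286, 291, 294, 298.
n = 12.
(a) r = 1.3; between ranks 1 (167) and 2 (193): 174.8.
(b) the nearest-rank method: rank 2 → 193.
|174.8 − 193| = 18.2.

18.20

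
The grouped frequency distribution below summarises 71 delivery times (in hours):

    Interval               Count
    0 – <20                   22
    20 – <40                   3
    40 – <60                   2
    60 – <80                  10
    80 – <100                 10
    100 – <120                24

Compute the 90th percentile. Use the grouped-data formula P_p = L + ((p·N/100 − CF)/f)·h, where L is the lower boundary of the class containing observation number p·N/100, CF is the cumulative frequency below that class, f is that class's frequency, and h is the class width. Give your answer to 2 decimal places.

N = 71; target position k = 90/100 · 71 = 63.9.
Cumulative frequencies: 22, 25, 27, 37, 47, 71.
Observation 63.9 falls in the class 100 – <120.
L = 100, CF = 47, f = 24, h = 20.
P90 = 100 + ((63.9 − 47)/24)·20 = 100 + 14.0833 = 114.083.

114.08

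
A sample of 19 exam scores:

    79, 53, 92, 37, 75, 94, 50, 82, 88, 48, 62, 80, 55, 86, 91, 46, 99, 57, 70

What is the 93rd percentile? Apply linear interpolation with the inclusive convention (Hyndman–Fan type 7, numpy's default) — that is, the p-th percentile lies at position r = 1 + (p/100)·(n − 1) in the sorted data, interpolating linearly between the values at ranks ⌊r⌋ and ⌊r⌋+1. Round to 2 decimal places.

Sorted: 37, 46, 48, 50, 53, 55, 57, 62, 70, 75, 79, 80, 82, 86, 88, 91, 92, 94, 99.
n = 19.
r = 1 + (93/100)·(19 − 1) = 1 + 16.74 = 17.74.
Rank 17 is 92 and rank 18 is 94.
Interpolate: 92 + 0.74·(94 − 92) = 92 + 0.74·2 = 93.48.

93.48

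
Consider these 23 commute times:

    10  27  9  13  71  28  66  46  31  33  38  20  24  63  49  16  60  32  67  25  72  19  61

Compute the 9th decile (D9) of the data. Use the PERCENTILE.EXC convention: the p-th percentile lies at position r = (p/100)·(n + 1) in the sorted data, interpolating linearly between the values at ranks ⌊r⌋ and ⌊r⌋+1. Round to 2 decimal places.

Sorted: 9, 10, 13, 16, 19, 20, 24, 25, 27, 28, 31, 32, 33, 38, 46, 49, 60, 61, 63, 66, 67, 71, 72.
n = 23.
r = (90/100)·(23 + 1) = 21.6.
Rank 21 is 67 and rank 22 is 71.
Interpolate: 67 + 0.6·(71 − 67) = 67 + 0.6·4 = 69.4.

69.40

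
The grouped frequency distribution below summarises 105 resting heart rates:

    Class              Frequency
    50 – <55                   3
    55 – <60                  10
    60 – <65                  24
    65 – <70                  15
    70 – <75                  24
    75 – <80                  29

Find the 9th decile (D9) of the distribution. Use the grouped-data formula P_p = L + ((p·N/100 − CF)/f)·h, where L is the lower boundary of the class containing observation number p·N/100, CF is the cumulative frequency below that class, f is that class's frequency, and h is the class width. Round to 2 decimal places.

N = 105; target position k = 90/100 · 105 = 94.5.
Cumulative frequencies: 3, 13, 37, 52, 76, 105.
Observation 94.5 falls in the class 75 – <80.
L = 75, CF = 76, f = 29, h = 5.
P90 = 75 + ((94.5 − 76)/29)·5 = 75 + 3.18966 = 78.1897.

78.19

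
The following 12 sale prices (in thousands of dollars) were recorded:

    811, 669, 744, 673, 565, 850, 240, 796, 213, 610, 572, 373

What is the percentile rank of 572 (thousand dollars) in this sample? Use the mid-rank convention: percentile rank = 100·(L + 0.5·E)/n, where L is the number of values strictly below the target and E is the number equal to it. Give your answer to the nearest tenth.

37.5

Sorted: 213, 240, 373, 565, 572, 610, 669, 673, 744, 796, 811, 850.
Count below 572: L = 4; count equal: E = 1; n = 12.
Percentile rank = 100·(4 + 0.5·1)/12 = 100·4.5/12 = 37.5.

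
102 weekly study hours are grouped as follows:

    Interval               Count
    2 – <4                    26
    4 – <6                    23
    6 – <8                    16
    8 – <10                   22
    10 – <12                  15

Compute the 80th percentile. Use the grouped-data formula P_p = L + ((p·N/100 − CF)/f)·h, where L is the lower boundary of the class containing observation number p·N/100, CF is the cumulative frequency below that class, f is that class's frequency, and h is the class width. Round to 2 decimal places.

9.51

N = 102; target position k = 80/100 · 102 = 81.6.
Cumulative frequencies: 26, 49, 65, 87, 102.
Observation 81.6 falls in the class 8 – <10.
L = 8, CF = 65, f = 22, h = 2.
P80 = 8 + ((81.6 − 65)/22)·2 = 8 + 1.50909 = 9.50909.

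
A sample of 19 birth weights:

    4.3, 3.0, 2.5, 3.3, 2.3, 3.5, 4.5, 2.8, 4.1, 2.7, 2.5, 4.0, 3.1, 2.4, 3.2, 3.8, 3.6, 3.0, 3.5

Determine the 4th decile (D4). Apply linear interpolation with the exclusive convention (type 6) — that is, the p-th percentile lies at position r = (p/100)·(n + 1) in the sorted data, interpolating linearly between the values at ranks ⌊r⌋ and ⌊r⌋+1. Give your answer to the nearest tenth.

3.0

Sorted: 2.3, 2.4, 2.5, 2.5, 2.7, 2.8, 3.0, 3.0, 3.1, 3.2, 3.3, 3.5, 3.5, 3.6, 3.8, 4.0, 4.1, 4.3, 4.5.
n = 19.
r = (40/100)·(19 + 1) = 8.
r is an integer, so P40 is the value at rank 8: 3.0.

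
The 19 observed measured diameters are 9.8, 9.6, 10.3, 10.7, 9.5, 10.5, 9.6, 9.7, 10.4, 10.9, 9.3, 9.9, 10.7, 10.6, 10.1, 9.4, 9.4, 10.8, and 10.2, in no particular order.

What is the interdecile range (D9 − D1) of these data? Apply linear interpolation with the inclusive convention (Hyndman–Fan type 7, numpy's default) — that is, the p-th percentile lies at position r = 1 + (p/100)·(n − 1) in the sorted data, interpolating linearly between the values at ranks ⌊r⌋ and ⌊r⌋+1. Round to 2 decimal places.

Sorted: 9.3, 9.4, 9.4, 9.5, 9.6, 9.6, 9.7, 9.8, 9.9, 10.1, 10.2, 10.3, 10.4, 10.5, 10.6, 10.7, 10.7, 10.8, 10.9.
n = 19.
P10: r = 2.8; ranks 2–3 are 9.4, 9.4; interpolating gives 9.4.
P90: r = 17.2; ranks 17–18 are 10.7, 10.8; interpolating gives 10.72.
Difference: 10.72 − 9.4 = 1.32.

1.32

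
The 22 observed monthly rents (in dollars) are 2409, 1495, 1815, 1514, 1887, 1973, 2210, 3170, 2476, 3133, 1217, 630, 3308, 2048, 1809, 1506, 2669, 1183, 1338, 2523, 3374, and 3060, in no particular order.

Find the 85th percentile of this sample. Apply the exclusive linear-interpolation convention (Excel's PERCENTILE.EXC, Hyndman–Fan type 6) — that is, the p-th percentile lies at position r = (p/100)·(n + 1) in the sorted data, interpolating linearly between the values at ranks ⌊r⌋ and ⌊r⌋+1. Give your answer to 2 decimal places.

Sorted: 630, 1183, 1217, 1338, 1495, 1506, 1514, 1809, 1815, 1887, 1973, 2048, 2210, 2409, 2476, 2523, 2669, 3060, 3133, 3170, 3308, 3374.
n = 22.
r = (85/100)·(22 + 1) = 19.55.
Rank 19 is 3133 and rank 20 is 3170.
Interpolate: 3133 + 0.55·(3170 − 3133) = 3133 + 0.55·37 = 3153.35.

3153.35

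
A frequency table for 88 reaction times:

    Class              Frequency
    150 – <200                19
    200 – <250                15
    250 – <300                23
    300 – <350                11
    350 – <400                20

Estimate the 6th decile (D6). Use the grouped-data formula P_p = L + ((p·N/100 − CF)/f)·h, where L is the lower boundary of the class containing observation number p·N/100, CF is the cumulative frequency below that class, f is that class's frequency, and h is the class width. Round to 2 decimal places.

N = 88; target position k = 60/100 · 88 = 52.8.
Cumulative frequencies: 19, 34, 57, 68, 88.
Observation 52.8 falls in the class 250 – <300.
L = 250, CF = 34, f = 23, h = 50.
P60 = 250 + ((52.8 − 34)/23)·50 = 250 + 40.8696 = 290.87.

290.87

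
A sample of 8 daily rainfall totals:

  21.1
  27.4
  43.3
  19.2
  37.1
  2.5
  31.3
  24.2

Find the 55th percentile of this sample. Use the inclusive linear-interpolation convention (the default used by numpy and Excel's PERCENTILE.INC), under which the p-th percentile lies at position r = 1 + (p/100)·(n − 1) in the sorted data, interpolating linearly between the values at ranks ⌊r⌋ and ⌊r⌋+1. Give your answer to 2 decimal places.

Sorted: 2.5, 19.2, 21.1, 24.2, 27.4, 31.3, 37.1, 43.3.
n = 8.
r = 1 + (55/100)·(8 − 1) = 1 + 3.85 = 4.85.
Rank 4 is 24.2 and rank 5 is 27.4.
Interpolate: 24.2 + 0.85·(27.4 − 24.2) = 24.2 + 0.85·3.2 = 26.92.

26.92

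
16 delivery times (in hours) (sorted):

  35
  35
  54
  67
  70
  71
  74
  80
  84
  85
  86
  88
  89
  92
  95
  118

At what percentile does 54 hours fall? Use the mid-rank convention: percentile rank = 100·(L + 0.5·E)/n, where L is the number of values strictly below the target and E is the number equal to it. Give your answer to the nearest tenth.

Count below 54: L = 2; count equal: E = 1; n = 16.
Percentile rank = 100·(2 + 0.5·1)/16 = 100·2.5/16 = 15.62.

15.6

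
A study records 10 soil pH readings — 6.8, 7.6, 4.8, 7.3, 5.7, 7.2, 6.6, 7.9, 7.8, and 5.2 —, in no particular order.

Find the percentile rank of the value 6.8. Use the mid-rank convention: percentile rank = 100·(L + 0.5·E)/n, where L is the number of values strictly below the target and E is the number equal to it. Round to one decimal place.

Sorted: 4.8, 5.2, 5.7, 6.6, 6.8, 7.2, 7.3, 7.6, 7.8, 7.9.
Count below 6.8: L = 4; count equal: E = 1; n = 10.
Percentile rank = 100·(4 + 0.5·1)/10 = 100·4.5/10 = 45.

45.0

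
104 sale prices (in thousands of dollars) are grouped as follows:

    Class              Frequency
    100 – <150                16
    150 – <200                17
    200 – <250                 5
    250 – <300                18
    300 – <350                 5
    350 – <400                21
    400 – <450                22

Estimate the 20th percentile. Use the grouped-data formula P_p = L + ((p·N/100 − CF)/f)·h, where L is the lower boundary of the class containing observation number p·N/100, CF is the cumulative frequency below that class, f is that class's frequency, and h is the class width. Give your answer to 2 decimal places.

N = 104; target position k = 20/100 · 104 = 20.8.
Cumulative frequencies: 16, 33, 38, 56, 61, 82, 104.
Observation 20.8 falls in the class 150 – <200.
L = 150, CF = 16, f = 17, h = 50.
P20 = 150 + ((20.8 − 16)/17)·50 = 150 + 14.1176 = 164.118.

164.12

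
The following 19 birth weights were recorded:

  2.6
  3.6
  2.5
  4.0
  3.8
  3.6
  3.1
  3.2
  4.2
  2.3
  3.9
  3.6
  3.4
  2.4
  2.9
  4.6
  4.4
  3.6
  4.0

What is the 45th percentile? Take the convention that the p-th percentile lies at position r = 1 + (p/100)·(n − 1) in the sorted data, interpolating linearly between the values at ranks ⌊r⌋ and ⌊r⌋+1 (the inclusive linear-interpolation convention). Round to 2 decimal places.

3.60

Sorted: 2.3, 2.4, 2.5, 2.6, 2.9, 3.1, 3.2, 3.4, 3.6, 3.6, 3.6, 3.6, 3.8, 3.9, 4.0, 4.0, 4.2, 4.4, 4.6.
n = 19.
r = 1 + (45/100)·(19 − 1) = 1 + 8.1 = 9.1.
Rank 9 is 3.6 and rank 10 is 3.6.
Interpolate: 3.6 + 0.1·(3.6 − 3.6) = 3.6 + 0.1·0 = 3.6.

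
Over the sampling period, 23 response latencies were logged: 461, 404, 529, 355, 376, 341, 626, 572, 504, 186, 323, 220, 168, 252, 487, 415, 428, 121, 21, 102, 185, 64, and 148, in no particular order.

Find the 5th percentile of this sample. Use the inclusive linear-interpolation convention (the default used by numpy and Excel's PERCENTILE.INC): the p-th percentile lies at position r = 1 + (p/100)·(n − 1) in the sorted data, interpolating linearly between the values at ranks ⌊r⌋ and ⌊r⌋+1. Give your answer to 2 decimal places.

67.80

Sorted: 21, 64, 102, 121, 148, 168, 185, 186, 220, 252, 323, 341, 355, 376, 404, 415, 428, 461, 487, 504, 529, 572, 626.
n = 23.
r = 1 + (5/100)·(23 − 1) = 1 + 1.1 = 2.1.
Rank 2 is 64 and rank 3 is 102.
Interpolate: 64 + 0.1·(102 − 64) = 64 + 0.1·38 = 67.8.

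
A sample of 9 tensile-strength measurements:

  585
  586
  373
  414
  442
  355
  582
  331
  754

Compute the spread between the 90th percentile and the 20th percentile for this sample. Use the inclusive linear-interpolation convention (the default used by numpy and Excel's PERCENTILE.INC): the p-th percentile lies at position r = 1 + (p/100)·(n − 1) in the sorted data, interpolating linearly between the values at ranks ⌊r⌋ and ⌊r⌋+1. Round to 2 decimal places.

Sorted: 331, 355, 373, 414, 442, 582, 585, 586, 754.
n = 9.
P20: r = 2.6; ranks 2–3 are 355, 373; interpolating gives 365.8.
P90: r = 8.2; ranks 8–9 are 586, 754; interpolating gives 619.6.
Difference: 619.6 − 365.8 = 253.8.

253.80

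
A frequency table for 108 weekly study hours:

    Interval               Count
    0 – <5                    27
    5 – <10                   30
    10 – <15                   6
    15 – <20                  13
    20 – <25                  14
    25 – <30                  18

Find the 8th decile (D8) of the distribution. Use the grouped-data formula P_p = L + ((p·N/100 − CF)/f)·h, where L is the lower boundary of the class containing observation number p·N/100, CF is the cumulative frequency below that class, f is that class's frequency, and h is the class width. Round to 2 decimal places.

N = 108; target position k = 80/100 · 108 = 86.4.
Cumulative frequencies: 27, 57, 63, 76, 90, 108.
Observation 86.4 falls in the class 20 – <25.
L = 20, CF = 76, f = 14, h = 5.
P80 = 20 + ((86.4 − 76)/14)·5 = 20 + 3.71429 = 23.7143.

23.71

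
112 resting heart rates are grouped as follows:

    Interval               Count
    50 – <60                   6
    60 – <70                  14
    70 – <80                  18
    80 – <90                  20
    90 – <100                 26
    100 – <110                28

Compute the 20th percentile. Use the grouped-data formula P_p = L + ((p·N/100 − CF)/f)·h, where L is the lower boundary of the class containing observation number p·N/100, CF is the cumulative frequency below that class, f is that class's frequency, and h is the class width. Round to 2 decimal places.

71.33

N = 112; target position k = 20/100 · 112 = 22.4.
Cumulative frequencies: 6, 20, 38, 58, 84, 112.
Observation 22.4 falls in the class 70 – <80.
L = 70, CF = 20, f = 18, h = 10.
P20 = 70 + ((22.4 − 20)/18)·10 = 70 + 1.33333 = 71.3333.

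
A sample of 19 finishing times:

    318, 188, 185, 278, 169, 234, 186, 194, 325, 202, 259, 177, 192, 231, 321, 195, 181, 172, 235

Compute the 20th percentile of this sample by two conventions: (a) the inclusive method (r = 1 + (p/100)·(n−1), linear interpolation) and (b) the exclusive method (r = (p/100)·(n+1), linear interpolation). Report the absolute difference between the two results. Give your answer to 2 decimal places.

Sorted: 169, 172, 177, 181, 185, 186, 188, 192, 194, 195, 202, 231, 234, 235, 259, 278, 318, 321, 325.
n = 19.
(a) r = 4.6; between ranks 4 (181) and 5 (185): 183.4.
(b) r = 4 → value at rank 4 = 181.
|183.4 − 181| = 2.4.

2.40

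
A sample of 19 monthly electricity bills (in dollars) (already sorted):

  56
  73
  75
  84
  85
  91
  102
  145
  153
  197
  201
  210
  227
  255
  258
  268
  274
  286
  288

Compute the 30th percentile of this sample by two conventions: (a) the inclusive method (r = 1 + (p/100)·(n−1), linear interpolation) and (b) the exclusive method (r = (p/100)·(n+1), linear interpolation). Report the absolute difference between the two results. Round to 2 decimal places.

n = 19.
(a) r = 6.4; between ranks 6 (91) and 7 (102): 95.4.
(b) r = 6 → value at rank 6 = 91.
|95.4 − 91| = 4.4.

4.40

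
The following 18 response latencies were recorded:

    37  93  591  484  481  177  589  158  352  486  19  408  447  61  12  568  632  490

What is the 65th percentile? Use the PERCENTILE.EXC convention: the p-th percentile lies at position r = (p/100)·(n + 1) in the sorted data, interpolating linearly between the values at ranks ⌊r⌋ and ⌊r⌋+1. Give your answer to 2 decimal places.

Sorted: 12, 19, 37, 61, 93, 158, 177, 352, 408, 447, 481, 484, 486, 490, 568, 589, 591, 632.
n = 18.
r = (65/100)·(18 + 1) = 12.35.
Rank 12 is 484 and rank 13 is 486.
Interpolate: 484 + 0.35·(486 − 484) = 484 + 0.35·2 = 484.7.

484.70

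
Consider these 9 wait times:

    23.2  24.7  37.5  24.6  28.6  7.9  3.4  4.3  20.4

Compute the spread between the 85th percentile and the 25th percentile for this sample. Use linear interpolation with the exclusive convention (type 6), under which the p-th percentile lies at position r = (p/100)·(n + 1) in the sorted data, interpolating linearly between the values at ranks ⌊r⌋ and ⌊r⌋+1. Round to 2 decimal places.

Sorted: 3.4, 4.3, 7.9, 20.4, 23.2, 24.6, 24.7, 28.6, 37.5.
n = 9.
P25: r = 2.5; ranks 2–3 are 4.3, 7.9; interpolating gives 6.1.
P85: r = 8.5; ranks 8–9 are 28.6, 37.5; interpolating gives 33.05.
Difference: 33.05 − 6.1 = 26.95.

26.95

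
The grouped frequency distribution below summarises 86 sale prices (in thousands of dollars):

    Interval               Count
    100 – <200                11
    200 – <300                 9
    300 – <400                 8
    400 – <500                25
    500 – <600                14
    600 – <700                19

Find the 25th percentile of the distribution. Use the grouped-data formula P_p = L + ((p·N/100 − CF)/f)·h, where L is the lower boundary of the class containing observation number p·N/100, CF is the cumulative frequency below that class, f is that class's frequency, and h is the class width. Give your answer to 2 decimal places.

318.75

N = 86; target position k = 25/100 · 86 = 21.5.
Cumulative frequencies: 11, 20, 28, 53, 67, 86.
Observation 21.5 falls in the class 300 – <400.
L = 300, CF = 20, f = 8, h = 100.
P25 = 300 + ((21.5 − 20)/8)·100 = 300 + 18.75 = 318.75.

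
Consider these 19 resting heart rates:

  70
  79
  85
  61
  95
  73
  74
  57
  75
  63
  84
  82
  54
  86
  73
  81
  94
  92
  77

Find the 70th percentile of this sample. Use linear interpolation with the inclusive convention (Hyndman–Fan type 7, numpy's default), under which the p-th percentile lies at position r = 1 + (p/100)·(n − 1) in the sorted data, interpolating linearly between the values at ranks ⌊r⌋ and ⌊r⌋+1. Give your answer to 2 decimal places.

Sorted: 54, 57, 61, 63, 70, 73, 73, 74, 75, 77, 79, 81, 82, 84, 85, 86, 92, 94, 95.
n = 19.
r = 1 + (70/100)·(19 − 1) = 1 + 12.6 = 13.6.
Rank 13 is 82 and rank 14 is 84.
Interpolate: 82 + 0.6·(84 − 82) = 82 + 0.6·2 = 83.2.

83.20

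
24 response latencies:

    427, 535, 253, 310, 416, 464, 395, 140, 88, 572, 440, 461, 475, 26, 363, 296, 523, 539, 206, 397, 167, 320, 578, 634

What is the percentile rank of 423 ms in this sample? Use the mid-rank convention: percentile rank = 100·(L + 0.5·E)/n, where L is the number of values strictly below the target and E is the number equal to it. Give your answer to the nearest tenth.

54.2

Sorted: 26, 88, 140, 167, 206, 253, 296, 310, 320, 363, 395, 397, 416, 427, 440, 461, 464, 475, 523, 535, 539, 572, 578, 634.
Count below 423: L = 13; count equal: E = 0; n = 24.
Percentile rank = 100·(13 + 0.5·0)/24 = 100·13/24 = 54.17.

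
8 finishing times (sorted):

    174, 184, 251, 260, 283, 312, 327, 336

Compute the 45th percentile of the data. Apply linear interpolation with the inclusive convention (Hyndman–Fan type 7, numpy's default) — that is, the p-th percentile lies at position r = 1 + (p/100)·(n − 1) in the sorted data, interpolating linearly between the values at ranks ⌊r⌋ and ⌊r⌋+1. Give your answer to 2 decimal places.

263.45

n = 8.
r = 1 + (45/100)·(8 − 1) = 1 + 3.15 = 4.15.
Rank 4 is 260 and rank 5 is 283.
Interpolate: 260 + 0.15·(283 − 260) = 260 + 0.15·23 = 263.45.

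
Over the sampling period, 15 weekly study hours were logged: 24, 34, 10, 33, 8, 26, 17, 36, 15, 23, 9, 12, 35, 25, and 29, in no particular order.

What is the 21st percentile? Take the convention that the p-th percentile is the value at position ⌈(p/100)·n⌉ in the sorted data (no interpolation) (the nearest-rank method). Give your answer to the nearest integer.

12

Sorted: 8, 9, 10, 12, 15, 17, 23, 24, 25, 26, 29, 33, 34, 35, 36.
n = 15.
Position = ⌈21/100 · 15⌉ = ⌈3.15⌉ = 4.
The value at rank 4 is 12.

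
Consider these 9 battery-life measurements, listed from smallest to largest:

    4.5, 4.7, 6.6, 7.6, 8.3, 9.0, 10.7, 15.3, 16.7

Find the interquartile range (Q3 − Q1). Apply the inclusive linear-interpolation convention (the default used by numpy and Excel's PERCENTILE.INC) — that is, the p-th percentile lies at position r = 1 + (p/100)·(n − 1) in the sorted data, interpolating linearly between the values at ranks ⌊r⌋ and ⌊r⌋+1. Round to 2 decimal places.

n = 9.
P25: r = 3 (integer) → 6.6.
P75: r = 7 (integer) → 10.7.
Difference: 10.7 − 6.6 = 4.1.

4.10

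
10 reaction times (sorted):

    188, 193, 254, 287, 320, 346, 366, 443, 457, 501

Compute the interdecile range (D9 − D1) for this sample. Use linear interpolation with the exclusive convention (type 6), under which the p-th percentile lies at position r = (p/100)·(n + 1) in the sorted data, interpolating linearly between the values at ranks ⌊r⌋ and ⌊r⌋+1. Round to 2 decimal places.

n = 10.
P10: r = 1.1; ranks 1–2 are 188, 193; interpolating gives 188.5.
P90: r = 9.9; ranks 9–10 are 457, 501; interpolating gives 496.6.
Difference: 496.6 − 188.5 = 308.1.

308.10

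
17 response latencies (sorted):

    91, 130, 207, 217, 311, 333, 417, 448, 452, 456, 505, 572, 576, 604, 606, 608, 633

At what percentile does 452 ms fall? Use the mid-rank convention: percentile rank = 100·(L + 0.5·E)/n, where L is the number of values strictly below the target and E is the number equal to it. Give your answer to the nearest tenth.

50.0

Count below 452: L = 8; count equal: E = 1; n = 17.
Percentile rank = 100·(8 + 0.5·1)/17 = 100·8.5/17 = 50.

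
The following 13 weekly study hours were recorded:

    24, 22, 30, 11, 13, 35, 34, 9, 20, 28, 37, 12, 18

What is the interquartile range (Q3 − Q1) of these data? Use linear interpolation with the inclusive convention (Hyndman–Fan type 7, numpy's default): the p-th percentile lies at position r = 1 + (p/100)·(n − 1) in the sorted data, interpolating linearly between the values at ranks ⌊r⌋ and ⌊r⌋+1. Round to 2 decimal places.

Sorted: 9, 11, 12, 13, 18, 20, 22, 24, 28, 30, 34, 35, 37.
n = 13.
P25: r = 4 (integer) → 13.
P75: r = 10 (integer) → 30.
Difference: 30 − 13 = 17.

17.00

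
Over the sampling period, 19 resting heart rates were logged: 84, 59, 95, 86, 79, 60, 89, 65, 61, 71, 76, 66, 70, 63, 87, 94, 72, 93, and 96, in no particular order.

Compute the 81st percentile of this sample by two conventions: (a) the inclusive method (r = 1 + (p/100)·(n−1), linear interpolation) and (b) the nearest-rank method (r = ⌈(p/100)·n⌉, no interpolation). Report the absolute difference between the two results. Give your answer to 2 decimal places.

Sorted: 59, 60, 61, 63, 65, 66, 70, 71, 72, 76, 79, 84, 86, 87, 89, 93, 94, 95, 96.
n = 19.
(a) r = 15.58; between ranks 15 (89) and 16 (93): 91.32.
(b) the nearest-rank method: rank 16 → 93.
|91.32 − 93| = 1.68.

1.68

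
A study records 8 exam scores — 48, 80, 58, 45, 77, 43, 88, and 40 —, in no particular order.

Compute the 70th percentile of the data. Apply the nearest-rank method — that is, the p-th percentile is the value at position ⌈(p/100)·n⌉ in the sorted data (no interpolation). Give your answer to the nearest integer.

77

Sorted: 40, 43, 45, 48, 58, 77, 80, 88.
n = 8.
Position = ⌈70/100 · 8⌉ = ⌈5.6⌉ = 6.
The value at rank 6 is 77.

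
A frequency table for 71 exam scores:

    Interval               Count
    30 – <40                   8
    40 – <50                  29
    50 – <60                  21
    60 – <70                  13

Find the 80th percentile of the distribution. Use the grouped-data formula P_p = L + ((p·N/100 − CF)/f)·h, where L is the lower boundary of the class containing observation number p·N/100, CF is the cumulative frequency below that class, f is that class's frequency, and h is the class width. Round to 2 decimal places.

N = 71; target position k = 80/100 · 71 = 56.8.
Cumulative frequencies: 8, 37, 58, 71.
Observation 56.8 falls in the class 50 – <60.
L = 50, CF = 37, f = 21, h = 10.
P80 = 50 + ((56.8 − 37)/21)·10 = 50 + 9.42857 = 59.4286.

59.43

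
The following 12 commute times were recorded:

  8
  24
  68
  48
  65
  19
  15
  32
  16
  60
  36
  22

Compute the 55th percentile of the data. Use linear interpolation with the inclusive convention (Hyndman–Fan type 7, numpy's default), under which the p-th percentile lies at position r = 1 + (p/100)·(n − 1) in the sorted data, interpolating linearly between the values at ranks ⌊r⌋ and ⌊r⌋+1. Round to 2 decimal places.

32.20

Sorted: 8, 15, 16, 19, 22, 24, 32, 36, 48, 60, 65, 68.
n = 12.
r = 1 + (55/100)·(12 − 1) = 1 + 6.05 = 7.05.
Rank 7 is 32 and rank 8 is 36.
Interpolate: 32 + 0.05·(36 − 32) = 32 + 0.05·4 = 32.2.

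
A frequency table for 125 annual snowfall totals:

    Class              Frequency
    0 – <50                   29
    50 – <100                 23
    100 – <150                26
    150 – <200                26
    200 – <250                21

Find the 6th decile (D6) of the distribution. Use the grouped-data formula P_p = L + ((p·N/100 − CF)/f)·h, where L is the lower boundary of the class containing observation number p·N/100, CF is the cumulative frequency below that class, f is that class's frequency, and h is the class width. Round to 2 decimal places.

144.23

N = 125; target position k = 60/100 · 125 = 75.
Cumulative frequencies: 29, 52, 78, 104, 125.
Observation 75 falls in the class 100 – <150.
L = 100, CF = 52, f = 26, h = 50.
P60 = 100 + ((75 − 52)/26)·50 = 100 + 44.2308 = 144.231.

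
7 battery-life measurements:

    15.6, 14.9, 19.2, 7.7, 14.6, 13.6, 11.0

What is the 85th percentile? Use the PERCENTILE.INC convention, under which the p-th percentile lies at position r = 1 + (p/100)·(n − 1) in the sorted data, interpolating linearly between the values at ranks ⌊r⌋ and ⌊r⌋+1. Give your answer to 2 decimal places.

15.96

Sorted: 7.7, 11.0, 13.6, 14.6, 14.9, 15.6, 19.2.
n = 7.
r = 1 + (85/100)·(7 − 1) = 1 + 5.1 = 6.1.
Rank 6 is 15.6 and rank 7 is 19.2.
Interpolate: 15.6 + 0.1·(19.2 − 15.6) = 15.6 + 0.1·3.6 = 15.96.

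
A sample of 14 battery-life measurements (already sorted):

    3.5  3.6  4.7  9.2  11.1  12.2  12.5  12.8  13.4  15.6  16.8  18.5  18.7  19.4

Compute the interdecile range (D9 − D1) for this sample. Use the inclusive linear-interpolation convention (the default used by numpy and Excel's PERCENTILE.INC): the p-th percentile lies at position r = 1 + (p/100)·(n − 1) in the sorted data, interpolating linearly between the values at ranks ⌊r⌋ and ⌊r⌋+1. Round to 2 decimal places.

n = 14.
P10: r = 2.3; ranks 2–3 are 3.6, 4.7; interpolating gives 3.93.
P90: r = 12.7; ranks 12–13 are 18.5, 18.7; interpolating gives 18.64.
Difference: 18.64 − 3.93 = 14.71.

14.71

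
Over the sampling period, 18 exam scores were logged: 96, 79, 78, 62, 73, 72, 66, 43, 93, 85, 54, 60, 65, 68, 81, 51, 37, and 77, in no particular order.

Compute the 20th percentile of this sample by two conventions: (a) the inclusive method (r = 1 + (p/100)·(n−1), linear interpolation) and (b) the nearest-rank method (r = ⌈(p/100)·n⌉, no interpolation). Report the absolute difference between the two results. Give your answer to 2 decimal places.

Sorted: 37, 43, 51, 54, 60, 62, 65, 66, 68, 72, 73, 77, 78, 79, 81, 85, 93, 96.
n = 18.
(a) r = 4.4; between ranks 4 (54) and 5 (60): 56.4.
(b) the nearest-rank method: rank 4 → 54.
|56.4 − 54| = 2.4.

2.40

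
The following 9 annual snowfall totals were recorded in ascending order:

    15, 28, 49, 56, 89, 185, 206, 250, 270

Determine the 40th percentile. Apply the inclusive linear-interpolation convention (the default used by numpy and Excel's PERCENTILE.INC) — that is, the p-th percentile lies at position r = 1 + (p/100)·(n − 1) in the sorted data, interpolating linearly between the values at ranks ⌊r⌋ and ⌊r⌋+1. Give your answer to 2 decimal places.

62.60

n = 9.
r = 1 + (40/100)·(9 − 1) = 1 + 3.2 = 4.2.
Rank 4 is 56 and rank 5 is 89.
Interpolate: 56 + 0.2·(89 − 56) = 56 + 0.2·33 = 62.6.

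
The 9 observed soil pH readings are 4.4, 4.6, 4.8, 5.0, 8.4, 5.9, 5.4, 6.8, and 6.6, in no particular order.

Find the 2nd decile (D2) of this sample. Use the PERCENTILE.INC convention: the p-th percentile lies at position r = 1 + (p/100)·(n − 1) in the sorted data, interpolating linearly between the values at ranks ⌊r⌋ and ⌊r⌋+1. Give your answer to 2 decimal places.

Sorted: 4.4, 4.6, 4.8, 5.0, 5.4, 5.9, 6.6, 6.8, 8.4.
n = 9.
r = 1 + (20/100)·(9 − 1) = 1 + 1.6 = 2.6.
Rank 2 is 4.6 and rank 3 is 4.8.
Interpolate: 4.6 + 0.6·(4.8 − 4.6) = 4.6 + 0.6·0.2 = 4.72.

4.72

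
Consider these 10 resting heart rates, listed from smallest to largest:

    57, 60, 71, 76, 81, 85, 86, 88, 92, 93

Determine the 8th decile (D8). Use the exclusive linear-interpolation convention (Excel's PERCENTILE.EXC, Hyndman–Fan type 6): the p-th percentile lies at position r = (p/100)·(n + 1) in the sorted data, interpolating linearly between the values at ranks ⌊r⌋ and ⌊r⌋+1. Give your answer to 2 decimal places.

n = 10.
r = (80/100)·(10 + 1) = 8.8.
Rank 8 is 88 and rank 9 is 92.
Interpolate: 88 + 0.8·(92 − 88) = 88 + 0.8·4 = 91.2.

91.20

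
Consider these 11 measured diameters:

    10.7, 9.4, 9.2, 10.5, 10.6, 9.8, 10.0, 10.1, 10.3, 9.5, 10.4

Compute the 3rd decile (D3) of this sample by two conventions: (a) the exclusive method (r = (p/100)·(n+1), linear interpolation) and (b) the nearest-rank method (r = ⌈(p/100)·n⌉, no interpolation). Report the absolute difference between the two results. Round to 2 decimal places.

Sorted: 9.2, 9.4, 9.5, 9.8, 10.0, 10.1, 10.3, 10.4, 10.5, 10.6, 10.7.
n = 11.
(a) r = 3.6; between ranks 3 (9.5) and 4 (9.8): 9.68.
(b) the nearest-rank method: rank 4 → 9.8.
|9.68 − 9.8| = 0.12.

0.12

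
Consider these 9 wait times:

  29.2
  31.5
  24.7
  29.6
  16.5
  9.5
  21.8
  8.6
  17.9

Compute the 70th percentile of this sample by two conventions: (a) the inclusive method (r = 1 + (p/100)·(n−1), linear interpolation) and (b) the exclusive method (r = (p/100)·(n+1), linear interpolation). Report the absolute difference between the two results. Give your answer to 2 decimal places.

1.80

Sorted: 8.6, 9.5, 16.5, 17.9, 21.8, 24.7, 29.2, 29.6, 31.5.
n = 9.
(a) r = 6.6; between ranks 6 (24.7) and 7 (29.2): 27.4.
(b) r = 7 → value at rank 7 = 29.2.
|27.4 − 29.2| = 1.8.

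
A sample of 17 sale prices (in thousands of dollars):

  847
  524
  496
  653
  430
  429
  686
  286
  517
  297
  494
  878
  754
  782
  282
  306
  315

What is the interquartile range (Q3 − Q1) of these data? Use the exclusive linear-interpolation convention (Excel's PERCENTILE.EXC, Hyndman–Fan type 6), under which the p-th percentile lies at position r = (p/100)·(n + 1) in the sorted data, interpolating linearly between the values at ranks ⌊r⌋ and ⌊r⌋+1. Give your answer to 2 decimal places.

409.50

Sorted: 282, 286, 297, 306, 315, 429, 430, 494, 496, 517, 524, 653, 686, 754, 782, 847, 878.
n = 17.
P25: r = 4.5; ranks 4–5 are 306, 315; interpolating gives 310.5.
P75: r = 13.5; ranks 13–14 are 686, 754; interpolating gives 720.
Difference: 720 − 310.5 = 409.5.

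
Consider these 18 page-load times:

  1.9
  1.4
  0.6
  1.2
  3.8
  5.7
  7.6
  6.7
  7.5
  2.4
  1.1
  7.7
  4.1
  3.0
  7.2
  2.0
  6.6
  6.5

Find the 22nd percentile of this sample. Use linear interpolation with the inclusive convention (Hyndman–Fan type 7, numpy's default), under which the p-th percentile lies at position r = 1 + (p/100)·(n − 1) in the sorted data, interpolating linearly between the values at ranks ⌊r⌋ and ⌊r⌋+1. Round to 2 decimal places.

1.77

Sorted: 0.6, 1.1, 1.2, 1.4, 1.9, 2.0, 2.4, 3.0, 3.8, 4.1, 5.7, 6.5, 6.6, 6.7, 7.2, 7.5, 7.6, 7.7.
n = 18.
r = 1 + (22/100)·(18 − 1) = 1 + 3.74 = 4.74.
Rank 4 is 1.4 and rank 5 is 1.9.
Interpolate: 1.4 + 0.74·(1.9 − 1.4) = 1.4 + 0.74·0.5 = 1.77.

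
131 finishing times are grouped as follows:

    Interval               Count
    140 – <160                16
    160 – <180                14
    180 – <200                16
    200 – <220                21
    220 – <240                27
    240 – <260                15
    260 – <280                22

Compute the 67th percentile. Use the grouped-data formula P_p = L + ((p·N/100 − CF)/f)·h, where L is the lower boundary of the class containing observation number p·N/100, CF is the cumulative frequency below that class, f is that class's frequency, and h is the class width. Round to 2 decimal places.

N = 131; target position k = 67/100 · 131 = 87.77.
Cumulative frequencies: 16, 30, 46, 67, 94, 109, 131.
Observation 87.77 falls in the class 220 – <240.
L = 220, CF = 67, f = 27, h = 20.
P67 = 220 + ((87.77 − 67)/27)·20 = 220 + 15.3852 = 235.385.

235.39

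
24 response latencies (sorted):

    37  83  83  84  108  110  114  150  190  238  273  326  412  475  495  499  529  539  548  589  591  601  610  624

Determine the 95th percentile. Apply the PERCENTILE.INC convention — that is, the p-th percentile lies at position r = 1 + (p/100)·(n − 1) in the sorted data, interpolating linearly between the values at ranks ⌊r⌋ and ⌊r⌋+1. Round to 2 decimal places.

608.65

n = 24.
r = 1 + (95/100)·(24 − 1) = 1 + 21.85 = 22.85.
Rank 22 is 601 and rank 23 is 610.
Interpolate: 601 + 0.85·(610 − 601) = 601 + 0.85·9 = 608.65.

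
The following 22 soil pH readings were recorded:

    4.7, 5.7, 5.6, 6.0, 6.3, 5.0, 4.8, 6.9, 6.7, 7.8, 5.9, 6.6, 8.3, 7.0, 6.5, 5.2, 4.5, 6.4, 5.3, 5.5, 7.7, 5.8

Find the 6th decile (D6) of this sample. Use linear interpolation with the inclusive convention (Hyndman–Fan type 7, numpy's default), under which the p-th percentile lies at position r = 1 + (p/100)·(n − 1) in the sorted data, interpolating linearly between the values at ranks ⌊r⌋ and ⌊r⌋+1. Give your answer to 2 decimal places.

Sorted: 4.5, 4.7, 4.8, 5.0, 5.2, 5.3, 5.5, 5.6, 5.7, 5.8, 5.9, 6.0, 6.3, 6.4, 6.5, 6.6, 6.7, 6.9, 7.0, 7.7, 7.8, 8.3.
n = 22.
r = 1 + (60/100)·(22 − 1) = 1 + 12.6 = 13.6.
Rank 13 is 6.3 and rank 14 is 6.4.
Interpolate: 6.3 + 0.6·(6.4 − 6.3) = 6.3 + 0.6·0.1 = 6.36.

6.36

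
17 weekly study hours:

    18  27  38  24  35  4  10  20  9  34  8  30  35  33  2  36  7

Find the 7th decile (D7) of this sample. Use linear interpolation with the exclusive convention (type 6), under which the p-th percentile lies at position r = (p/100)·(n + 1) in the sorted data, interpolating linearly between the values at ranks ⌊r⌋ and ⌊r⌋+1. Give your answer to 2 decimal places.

33.60

Sorted: 2, 4, 7, 8, 9, 10, 18, 20, 24, 27, 30, 33, 34, 35, 35, 36, 38.
n = 17.
r = (70/100)·(17 + 1) = 12.6.
Rank 12 is 33 and rank 13 is 34.
Interpolate: 33 + 0.6·(34 − 33) = 33 + 0.6·1 = 33.6.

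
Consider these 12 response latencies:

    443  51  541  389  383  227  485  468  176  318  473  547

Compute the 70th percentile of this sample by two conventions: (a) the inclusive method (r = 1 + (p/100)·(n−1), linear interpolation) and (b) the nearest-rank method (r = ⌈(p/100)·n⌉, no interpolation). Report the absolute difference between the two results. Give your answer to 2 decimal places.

Sorted: 51, 176, 227, 318, 383, 389, 443, 468, 473, 485, 541, 547.
n = 12.
(a) r = 8.7; between ranks 8 (468) and 9 (473): 471.5.
(b) the nearest-rank method: rank 9 → 473.
|471.5 − 473| = 1.5.

1.50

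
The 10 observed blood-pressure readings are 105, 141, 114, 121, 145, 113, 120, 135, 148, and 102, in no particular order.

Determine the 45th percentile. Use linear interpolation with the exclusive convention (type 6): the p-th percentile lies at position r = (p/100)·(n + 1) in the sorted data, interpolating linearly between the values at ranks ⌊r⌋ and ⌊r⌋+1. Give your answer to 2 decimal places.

119.70

Sorted: 102, 105, 113, 114, 120, 121, 135, 141, 145, 148.
n = 10.
r = (45/100)·(10 + 1) = 4.95.
Rank 4 is 114 and rank 5 is 120.
Interpolate: 114 + 0.95·(120 − 114) = 114 + 0.95·6 = 119.7.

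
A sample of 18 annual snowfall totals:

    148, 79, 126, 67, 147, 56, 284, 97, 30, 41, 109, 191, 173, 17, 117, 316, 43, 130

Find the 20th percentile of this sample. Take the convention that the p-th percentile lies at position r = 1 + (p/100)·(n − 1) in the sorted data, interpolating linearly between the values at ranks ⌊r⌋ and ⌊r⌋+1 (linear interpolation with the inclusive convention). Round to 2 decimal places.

48.20

Sorted: 17, 30, 41, 43, 56, 67, 79, 97, 109, 117, 126, 130, 147, 148, 173, 191, 284, 316.
n = 18.
r = 1 + (20/100)·(18 − 1) = 1 + 3.4 = 4.4.
Rank 4 is 43 and rank 5 is 56.
Interpolate: 43 + 0.4·(56 − 43) = 43 + 0.4·13 = 48.2.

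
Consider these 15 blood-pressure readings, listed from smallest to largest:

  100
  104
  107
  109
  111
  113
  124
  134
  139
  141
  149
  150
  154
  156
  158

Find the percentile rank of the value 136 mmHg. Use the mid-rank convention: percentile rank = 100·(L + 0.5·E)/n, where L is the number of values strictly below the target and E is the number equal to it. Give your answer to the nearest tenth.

53.3

Count below 136: L = 8; count equal: E = 0; n = 15.
Percentile rank = 100·(8 + 0.5·0)/15 = 100·8/15 = 53.33.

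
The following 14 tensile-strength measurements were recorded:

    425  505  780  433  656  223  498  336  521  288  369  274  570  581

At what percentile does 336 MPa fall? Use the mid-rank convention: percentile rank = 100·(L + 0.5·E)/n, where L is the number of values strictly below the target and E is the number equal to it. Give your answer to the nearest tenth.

25.0

Sorted: 223, 274, 288, 336, 369, 425, 433, 498, 505, 521, 570, 581, 656, 780.
Count below 336: L = 3; count equal: E = 1; n = 14.
Percentile rank = 100·(3 + 0.5·1)/14 = 100·3.5/14 = 25.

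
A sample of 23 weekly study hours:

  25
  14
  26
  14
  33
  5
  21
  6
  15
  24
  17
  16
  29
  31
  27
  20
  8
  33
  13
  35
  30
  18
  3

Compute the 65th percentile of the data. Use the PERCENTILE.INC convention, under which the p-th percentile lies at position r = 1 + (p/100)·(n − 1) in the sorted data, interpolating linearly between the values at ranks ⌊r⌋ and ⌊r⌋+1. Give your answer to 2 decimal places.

Sorted: 3, 5, 6, 8, 13, 14, 14, 15, 16, 17, 18, 20, 21, 24, 25, 26, 27, 29, 30, 31, 33, 33, 35.
n = 23.
r = 1 + (65/100)·(23 − 1) = 1 + 14.3 = 15.3.
Rank 15 is 25 and rank 16 is 26.
Interpolate: 25 + 0.3·(26 − 25) = 25 + 0.3·1 = 25.3.

25.30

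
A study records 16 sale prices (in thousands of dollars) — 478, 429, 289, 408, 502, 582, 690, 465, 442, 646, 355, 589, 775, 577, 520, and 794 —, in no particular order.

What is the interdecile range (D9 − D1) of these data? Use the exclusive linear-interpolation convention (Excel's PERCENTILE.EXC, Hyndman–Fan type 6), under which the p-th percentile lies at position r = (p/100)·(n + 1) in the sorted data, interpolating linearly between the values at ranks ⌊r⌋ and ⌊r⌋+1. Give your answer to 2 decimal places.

445.50

Sorted: 289, 355, 408, 429, 442, 465, 478, 502, 520, 577, 582, 589, 646, 690, 775, 794.
n = 16.
P10: r = 1.7; ranks 1–2 are 289, 355; interpolating gives 335.2.
P90: r = 15.3; ranks 15–16 are 775, 794; interpolating gives 780.7.
Difference: 780.7 − 335.2 = 445.5.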